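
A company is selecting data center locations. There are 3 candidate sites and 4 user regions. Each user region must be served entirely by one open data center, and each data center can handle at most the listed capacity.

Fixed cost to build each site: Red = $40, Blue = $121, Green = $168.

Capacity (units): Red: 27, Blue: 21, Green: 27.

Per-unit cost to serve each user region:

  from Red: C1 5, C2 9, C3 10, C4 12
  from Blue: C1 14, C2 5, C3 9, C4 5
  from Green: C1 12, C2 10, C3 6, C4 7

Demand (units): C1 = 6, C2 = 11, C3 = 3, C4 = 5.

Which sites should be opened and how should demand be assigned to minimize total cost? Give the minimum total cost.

Minimum total cost: 259

Open {Red}: C1→Red 5·6=30, C2→Red 9·11=99, C3→Red 10·3=30, C4→Red 12·5=60.
Loads: Red carries 25/27. Service 219; fixed 40; total 259.
Next best feasible plan costs 298.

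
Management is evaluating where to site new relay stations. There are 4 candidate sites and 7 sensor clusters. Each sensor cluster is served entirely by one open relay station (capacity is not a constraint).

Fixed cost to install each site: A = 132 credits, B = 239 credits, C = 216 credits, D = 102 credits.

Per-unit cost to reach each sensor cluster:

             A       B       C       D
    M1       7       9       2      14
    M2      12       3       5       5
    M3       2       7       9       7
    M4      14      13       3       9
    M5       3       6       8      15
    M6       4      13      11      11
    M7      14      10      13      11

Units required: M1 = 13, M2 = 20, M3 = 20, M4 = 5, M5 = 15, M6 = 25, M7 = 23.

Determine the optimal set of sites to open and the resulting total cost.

For any fixed open set, each sensor cluster goes to its cheapest open site; total = fixed + service.
{A, D}: M1→A 7·13=91, M2→D 5·20=100, M3→A 2·20=40, M4→D 9·5=45, M5→A 3·15=45, M6→A 4·25=100, M7→D 11·23=253. Service 674; fixed 234; total 908.
{A, C}: M1→C 2·13=26, M2→C 5·20=100, M3→A 2·20=40, M4→C 3·5=15, M5→A 3·15=45, M6→A 4·25=100, M7→C 13·23=299. Service 625; fixed 348; total 973.
{A, B}: M1→A 7·13=91, M2→B 3·20=60, M3→A 2·20=40, M4→B 13·5=65, M5→A 3·15=45, M6→A 4·25=100, M7→B 10·23=230. Service 631; fixed 371; total 1002.
{A, B, C, D}: service 516 + fixed 689 = 1205
No other subset beats 908.

Open A and D; minimum total cost 908.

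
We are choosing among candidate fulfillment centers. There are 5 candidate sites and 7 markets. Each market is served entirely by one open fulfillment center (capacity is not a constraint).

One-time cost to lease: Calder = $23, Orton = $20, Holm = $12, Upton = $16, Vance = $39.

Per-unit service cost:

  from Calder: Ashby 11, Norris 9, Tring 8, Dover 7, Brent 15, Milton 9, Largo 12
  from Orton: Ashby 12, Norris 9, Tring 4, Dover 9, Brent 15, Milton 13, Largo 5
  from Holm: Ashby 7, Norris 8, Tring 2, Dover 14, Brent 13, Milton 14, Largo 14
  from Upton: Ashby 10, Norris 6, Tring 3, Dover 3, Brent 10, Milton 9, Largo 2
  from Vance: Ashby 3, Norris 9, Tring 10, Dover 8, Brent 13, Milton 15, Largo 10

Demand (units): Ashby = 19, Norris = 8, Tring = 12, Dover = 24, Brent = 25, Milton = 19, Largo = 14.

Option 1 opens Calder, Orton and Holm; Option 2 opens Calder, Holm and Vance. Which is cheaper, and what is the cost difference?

Option 1: {Calder, Orton, Holm}: Ashby→Holm 7·19=133, Norris→Holm 8·8=64, Tring→Holm 2·12=24, Dover→Calder 7·24=168, Brent→Holm 13·25=325, Milton→Calder 9·19=171, Largo→Orton 5·14=70. Service 955; fixed 55; total 1010.
Option 2: {Calder, Holm, Vance}: Ashby→Vance 3·19=57, Norris→Holm 8·8=64, Tring→Holm 2·12=24, Dover→Calder 7·24=168, Brent→Holm 13·25=325, Milton→Calder 9·19=171, Largo→Vance 10·14=140. Service 949; fixed 74; total 1023.
Difference: |1010 − 1023| = 13.

Option 1 is cheaper by 13.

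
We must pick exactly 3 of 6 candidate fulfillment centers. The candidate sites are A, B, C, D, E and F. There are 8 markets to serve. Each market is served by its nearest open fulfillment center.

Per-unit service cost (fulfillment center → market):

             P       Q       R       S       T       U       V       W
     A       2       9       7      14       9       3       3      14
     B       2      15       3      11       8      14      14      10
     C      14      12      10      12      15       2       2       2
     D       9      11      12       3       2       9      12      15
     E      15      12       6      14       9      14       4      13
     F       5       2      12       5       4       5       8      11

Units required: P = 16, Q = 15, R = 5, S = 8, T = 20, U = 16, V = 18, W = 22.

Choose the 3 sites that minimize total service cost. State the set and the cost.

With exactly 3 open, each market uses its cheapest among the chosen.
{B, C, F}: P→B 2·16=32, Q→F 2·15=30, R→B 3·5=15, S→F 5·8=40, T→F 4·20=80, U→C 2·16=32, V→C 2·18=36, W→C 2·22=44. Service cost 309.
{A, C, F}: service cost 329
{C, D, F}: service cost 336
Among all 20 size-3 choices, {B, C, F} is lowest.

Choose B, C and F; total service cost 309.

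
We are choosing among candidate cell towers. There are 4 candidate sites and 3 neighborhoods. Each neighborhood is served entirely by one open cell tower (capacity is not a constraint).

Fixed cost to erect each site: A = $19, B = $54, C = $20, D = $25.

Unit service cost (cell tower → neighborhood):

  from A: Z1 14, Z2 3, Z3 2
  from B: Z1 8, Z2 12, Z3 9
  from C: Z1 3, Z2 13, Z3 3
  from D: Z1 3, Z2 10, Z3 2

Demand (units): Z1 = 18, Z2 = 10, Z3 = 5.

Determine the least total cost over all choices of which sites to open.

Minimum total cost: 133

For any fixed open set, each neighborhood goes to its cheapest open site; total = fixed + service.
{A, C}: Z1→C 3·18=54, Z2→A 3·10=30, Z3→A 2·5=10. Service 94; fixed 39; total 133.
{A, D}: Z1→D 3·18=54, Z2→A 3·10=30, Z3→A 2·5=10. Service 94; fixed 44; total 138.
{A, C, D}: Z1→C 3·18=54, Z2→A 3·10=30, Z3→A 2·5=10. Service 94; fixed 64; total 158.
{A, B, C, D}: Z1→C 3·18=54, Z2→A 3·10=30, Z3→A 2·5=10. Service 94; fixed 118; total 212.
No other subset beats 133.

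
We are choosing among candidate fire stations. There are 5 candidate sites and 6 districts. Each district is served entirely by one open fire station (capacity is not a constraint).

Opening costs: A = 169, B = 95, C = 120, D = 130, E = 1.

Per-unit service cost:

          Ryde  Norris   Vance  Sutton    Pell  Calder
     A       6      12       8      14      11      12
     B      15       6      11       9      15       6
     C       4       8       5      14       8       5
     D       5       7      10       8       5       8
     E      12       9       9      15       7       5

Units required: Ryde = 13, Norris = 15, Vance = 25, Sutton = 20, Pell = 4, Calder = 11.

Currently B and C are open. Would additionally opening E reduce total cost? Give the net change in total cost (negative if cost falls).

Current service cost with {B, C}: 534.
Adding E: each district re-picks its cheapest; new service cost 530, saving 4.
Extra fixed cost: 1. Net change = 1 − 4 = -3.
(Totals: 749 → 746.)

Yes — net change −3 (cost falls by 3).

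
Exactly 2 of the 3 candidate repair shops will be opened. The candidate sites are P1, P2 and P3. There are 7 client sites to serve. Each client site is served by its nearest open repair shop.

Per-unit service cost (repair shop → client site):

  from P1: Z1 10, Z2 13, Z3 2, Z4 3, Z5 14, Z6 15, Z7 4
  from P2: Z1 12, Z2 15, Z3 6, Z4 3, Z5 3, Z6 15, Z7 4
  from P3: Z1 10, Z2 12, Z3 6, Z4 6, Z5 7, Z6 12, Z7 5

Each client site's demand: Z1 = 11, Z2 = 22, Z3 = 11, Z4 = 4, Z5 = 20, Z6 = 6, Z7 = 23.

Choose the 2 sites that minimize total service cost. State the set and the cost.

Choose P1 and P2; total service cost 672.

With exactly 2 open, each client site uses its cheapest among the chosen.
{P1, P2}: Z1→P1 10·11=110, Z2→P1 13·22=286, Z3→P1 2·11=22, Z4→P1 3·4=12, Z5→P2 3·20=60, Z6→P1 15·6=90, Z7→P1 4·23=92. Service cost 672.
{P2, P3}: service cost 676
{P1, P3}: service cost 712
Among all 3 size-2 choices, {P1, P2} is lowest.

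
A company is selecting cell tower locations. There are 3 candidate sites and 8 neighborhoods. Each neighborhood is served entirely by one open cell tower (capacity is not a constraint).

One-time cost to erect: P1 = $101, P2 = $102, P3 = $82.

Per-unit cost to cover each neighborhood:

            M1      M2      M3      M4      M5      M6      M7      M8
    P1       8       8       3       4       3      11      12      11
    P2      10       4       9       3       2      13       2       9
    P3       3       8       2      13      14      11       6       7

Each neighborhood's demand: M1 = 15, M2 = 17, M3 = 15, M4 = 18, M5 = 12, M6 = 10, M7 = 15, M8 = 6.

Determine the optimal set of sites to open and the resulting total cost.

For any fixed open set, each neighborhood goes to its cheapest open site; total = fixed + service.
{P2, P3}: M1→P3 3·15=45, M2→P2 4·17=68, M3→P3 2·15=30, M4→P2 3·18=54, M5→P2 2·12=24, M6→P3 11·10=110, M7→P2 2·15=30, M8→P3 7·6=42. Service 403; fixed 184; total 587.
{P1, P2, P3}: M1→P3 3·15=45, M2→P2 4·17=68, M3→P3 2·15=30, M4→P2 3·18=54, M5→P2 2·12=24, M6→P1 11·10=110, M7→P2 2·15=30, M8→P3 7·6=42. Service 403; fixed 285; total 688.
{P1, P2}: service 505 + fixed 203 = 708
{P3}: service 855 + fixed 82 = 937
No other subset beats 587.

Open P2 and P3; minimum total cost 587.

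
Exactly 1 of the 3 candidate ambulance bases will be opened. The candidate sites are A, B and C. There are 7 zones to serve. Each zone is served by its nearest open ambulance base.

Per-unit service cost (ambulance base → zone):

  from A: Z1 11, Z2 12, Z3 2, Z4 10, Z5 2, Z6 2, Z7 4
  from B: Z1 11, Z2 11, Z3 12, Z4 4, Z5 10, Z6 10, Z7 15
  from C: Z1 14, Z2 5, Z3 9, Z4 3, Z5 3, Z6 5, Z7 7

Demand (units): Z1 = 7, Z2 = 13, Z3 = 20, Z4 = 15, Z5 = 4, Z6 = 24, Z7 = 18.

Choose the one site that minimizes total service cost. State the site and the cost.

Choose A only; total service cost 551.

With exactly 1 open, each zone uses its cheapest among the chosen.
{A}: Z1→A 11·7=77, Z2→A 12·13=156, Z3→A 2·20=40, Z4→A 10·15=150, Z5→A 2·4=8, Z6→A 2·24=48, Z7→A 4·18=72. Service cost 551.
{C}: service cost 646
{B}: service cost 1070
Among all 3 size-1 choices, {A} is lowest.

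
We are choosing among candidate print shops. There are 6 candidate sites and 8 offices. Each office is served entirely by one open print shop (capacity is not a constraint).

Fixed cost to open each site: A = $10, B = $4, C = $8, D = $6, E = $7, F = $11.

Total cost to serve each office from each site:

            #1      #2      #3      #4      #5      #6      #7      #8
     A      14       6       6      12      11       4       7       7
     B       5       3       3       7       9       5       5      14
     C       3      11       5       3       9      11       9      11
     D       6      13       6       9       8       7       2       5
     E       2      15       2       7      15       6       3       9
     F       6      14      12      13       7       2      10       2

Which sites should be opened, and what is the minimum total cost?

Open B and D; minimum total cost 48.

For any fixed open set, each office goes to its cheapest open site; total = fixed + service.
{B, D}: #1→B 5, #2→B 3, #3→B 3, #4→B 7, #5→D 8, #6→B 5, #7→D 2, #8→D 5. Service 38; fixed 10; total 48.
{B, F}: #1→B 5, #2→B 3, #3→B 3, #4→B 7, #5→F 7, #6→F 2, #7→B 5, #8→F 2. Service 34; fixed 15; total 49.
{B, C, D}: service 32 + fixed 18 = 50
{A, B, C, D, E, F}: #1→E 2, #2→B 3, #3→E 2, #4→C 3, #5→F 7, #6→F 2, #7→D 2, #8→F 2. Service 23; fixed 46; total 69.
No other subset beats 48.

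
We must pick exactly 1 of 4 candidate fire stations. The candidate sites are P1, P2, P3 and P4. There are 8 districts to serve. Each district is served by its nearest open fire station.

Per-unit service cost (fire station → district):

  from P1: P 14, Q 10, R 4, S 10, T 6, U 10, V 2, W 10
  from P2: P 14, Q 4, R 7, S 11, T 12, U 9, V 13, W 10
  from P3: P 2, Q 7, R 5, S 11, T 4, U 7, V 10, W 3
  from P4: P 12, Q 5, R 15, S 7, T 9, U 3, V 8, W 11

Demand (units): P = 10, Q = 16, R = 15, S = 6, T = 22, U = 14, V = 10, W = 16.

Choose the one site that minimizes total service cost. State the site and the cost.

Choose P3 only; total service cost 607.

With exactly 1 open, each district uses its cheapest among the chosen.
{P3}: P→P3 2·10=20, Q→P3 7·16=112, R→P3 5·15=75, S→P3 11·6=66, T→P3 4·22=88, U→P3 7·14=98, V→P3 10·10=100, W→P3 3·16=48. Service cost 607.
{P1}: service cost 872
{P4}: service cost 963
Among all 4 size-1 choices, {P3} is lowest.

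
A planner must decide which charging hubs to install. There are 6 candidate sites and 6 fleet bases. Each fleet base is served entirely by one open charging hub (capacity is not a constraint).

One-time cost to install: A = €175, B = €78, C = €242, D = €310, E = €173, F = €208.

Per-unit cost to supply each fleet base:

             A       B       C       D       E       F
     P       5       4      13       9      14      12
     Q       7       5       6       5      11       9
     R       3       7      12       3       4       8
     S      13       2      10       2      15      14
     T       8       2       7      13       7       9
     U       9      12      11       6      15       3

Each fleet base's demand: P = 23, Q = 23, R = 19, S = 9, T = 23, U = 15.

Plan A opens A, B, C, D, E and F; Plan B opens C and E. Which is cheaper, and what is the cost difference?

Plan A: {A, B, C, D, E, F}: P→B 4·23=92, Q→B 5·23=115, R→A 3·19=57, S→B 2·9=18, T→B 2·23=46, U→F 3·15=45. Service 373; fixed 1186; total 1559.
Plan B: {C, E}: P→C 13·23=299, Q→C 6·23=138, R→E 4·19=76, S→C 10·9=90, T→C 7·23=161, U→C 11·15=165. Service 929; fixed 415; total 1344.
Difference: |1559 − 1344| = 215.

Plan B is cheaper by 215.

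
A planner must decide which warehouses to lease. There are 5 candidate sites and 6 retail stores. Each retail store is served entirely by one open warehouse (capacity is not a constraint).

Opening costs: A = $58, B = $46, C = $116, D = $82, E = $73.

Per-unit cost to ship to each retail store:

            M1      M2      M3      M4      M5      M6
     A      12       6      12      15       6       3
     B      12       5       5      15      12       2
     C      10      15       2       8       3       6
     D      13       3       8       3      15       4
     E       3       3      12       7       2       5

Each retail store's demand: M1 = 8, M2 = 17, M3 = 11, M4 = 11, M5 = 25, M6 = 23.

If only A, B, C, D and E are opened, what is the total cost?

Each retail store is assigned to its cheapest site among the open ones.
{A, B, C, D, E}: M1→E 3·8=24, M2→D 3·17=51, M3→C 2·11=22, M4→D 3·11=33, M5→E 2·25=50, M6→B 2·23=46. Service 226; fixed 375; total 601.

Total cost: 601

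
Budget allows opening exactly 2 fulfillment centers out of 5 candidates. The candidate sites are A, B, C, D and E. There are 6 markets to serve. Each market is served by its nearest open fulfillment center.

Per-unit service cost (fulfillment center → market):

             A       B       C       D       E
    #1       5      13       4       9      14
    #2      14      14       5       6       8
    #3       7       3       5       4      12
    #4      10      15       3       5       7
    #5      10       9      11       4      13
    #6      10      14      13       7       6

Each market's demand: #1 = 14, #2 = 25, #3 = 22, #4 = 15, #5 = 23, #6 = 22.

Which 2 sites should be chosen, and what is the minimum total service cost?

Choose C and D; total service cost 560.

With exactly 2 open, each market uses its cheapest among the chosen.
{C, D}: #1→C 4·14=56, #2→C 5·25=125, #3→D 4·22=88, #4→C 3·15=45, #5→D 4·23=92, #6→D 7·22=154. Service cost 560.
{A, D}: service cost 629
{B, D}: service cost 663
Among all 10 size-2 choices, {C, D} is lowest.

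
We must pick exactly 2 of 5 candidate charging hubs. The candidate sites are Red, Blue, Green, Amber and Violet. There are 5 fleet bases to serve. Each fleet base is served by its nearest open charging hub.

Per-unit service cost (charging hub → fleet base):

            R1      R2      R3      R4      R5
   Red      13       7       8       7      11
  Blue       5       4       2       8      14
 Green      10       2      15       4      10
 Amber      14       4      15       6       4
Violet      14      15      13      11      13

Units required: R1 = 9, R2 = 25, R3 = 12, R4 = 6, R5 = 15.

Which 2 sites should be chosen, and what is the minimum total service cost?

With exactly 2 open, each fleet base uses its cheapest among the chosen.
{Blue, Amber}: R1→Blue 5·9=45, R2→Blue 4·25=100, R3→Blue 2·12=24, R4→Amber 6·6=36, R5→Amber 4·15=60. Service cost 265.
{Blue, Green}: service cost 293
{Red, Blue}: service cost 376
Among all 10 size-2 choices, {Blue, Amber} is lowest.

Choose Blue and Amber; total service cost 265.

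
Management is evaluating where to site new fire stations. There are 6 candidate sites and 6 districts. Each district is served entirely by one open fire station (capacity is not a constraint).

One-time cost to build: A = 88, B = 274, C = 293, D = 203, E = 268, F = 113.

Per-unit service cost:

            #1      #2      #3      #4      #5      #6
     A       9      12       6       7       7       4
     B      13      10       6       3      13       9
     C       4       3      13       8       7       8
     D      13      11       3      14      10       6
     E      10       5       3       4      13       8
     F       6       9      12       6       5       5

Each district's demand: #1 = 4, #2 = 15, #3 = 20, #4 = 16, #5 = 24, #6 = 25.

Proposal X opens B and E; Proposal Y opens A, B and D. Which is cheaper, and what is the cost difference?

Proposal Y is cheaper by 150.

Proposal X: {B, E}: #1→E 10·4=40, #2→E 5·15=75, #3→E 3·20=60, #4→B 3·16=48, #5→B 13·24=312, #6→E 8·25=200. Service 735; fixed 542; total 1277.
Proposal Y: {A, B, D}: #1→A 9·4=36, #2→B 10·15=150, #3→D 3·20=60, #4→B 3·16=48, #5→A 7·24=168, #6→A 4·25=100. Service 562; fixed 565; total 1127.
Difference: |1277 − 1127| = 150.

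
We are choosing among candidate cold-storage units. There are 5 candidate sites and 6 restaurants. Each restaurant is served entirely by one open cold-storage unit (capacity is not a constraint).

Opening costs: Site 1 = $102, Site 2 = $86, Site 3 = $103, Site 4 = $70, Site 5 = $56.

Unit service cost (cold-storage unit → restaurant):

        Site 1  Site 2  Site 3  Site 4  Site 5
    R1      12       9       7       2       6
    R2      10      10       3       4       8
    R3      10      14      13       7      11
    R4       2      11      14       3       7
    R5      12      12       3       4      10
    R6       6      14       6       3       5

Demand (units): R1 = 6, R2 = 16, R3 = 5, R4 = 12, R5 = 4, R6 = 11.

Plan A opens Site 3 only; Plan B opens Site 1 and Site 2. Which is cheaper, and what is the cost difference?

Plan A is cheaper by 86.

Plan A: {Site 3}: R1→Site 3 7·6=42, R2→Site 3 3·16=48, R3→Site 3 13·5=65, R4→Site 3 14·12=168, R5→Site 3 3·4=12, R6→Site 3 6·11=66. Service 401; fixed 103; total 504.
Plan B: {Site 1, Site 2}: R1→Site 2 9·6=54, R2→Site 1 10·16=160, R3→Site 1 10·5=50, R4→Site 1 2·12=24, R5→Site 1 12·4=48, R6→Site 1 6·11=66. Service 402; fixed 188; total 590.
Difference: |504 − 590| = 86.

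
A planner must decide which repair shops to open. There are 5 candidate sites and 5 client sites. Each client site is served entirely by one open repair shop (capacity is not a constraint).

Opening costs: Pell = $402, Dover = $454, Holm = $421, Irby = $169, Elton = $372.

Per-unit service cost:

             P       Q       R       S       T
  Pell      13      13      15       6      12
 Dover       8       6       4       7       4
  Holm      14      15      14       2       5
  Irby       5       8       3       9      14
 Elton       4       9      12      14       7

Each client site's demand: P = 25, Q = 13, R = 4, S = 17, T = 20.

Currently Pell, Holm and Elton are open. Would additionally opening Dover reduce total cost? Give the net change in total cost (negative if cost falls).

No — net change +363 (cost rises by 363).

Current service cost with {Pell, Holm, Elton}: 399.
Adding Dover: each client site re-picks its cheapest; new service cost 308, saving 91.
Extra fixed cost: 454. Net change = 454 − 91 = 363.
(Totals: 1594 → 1957.)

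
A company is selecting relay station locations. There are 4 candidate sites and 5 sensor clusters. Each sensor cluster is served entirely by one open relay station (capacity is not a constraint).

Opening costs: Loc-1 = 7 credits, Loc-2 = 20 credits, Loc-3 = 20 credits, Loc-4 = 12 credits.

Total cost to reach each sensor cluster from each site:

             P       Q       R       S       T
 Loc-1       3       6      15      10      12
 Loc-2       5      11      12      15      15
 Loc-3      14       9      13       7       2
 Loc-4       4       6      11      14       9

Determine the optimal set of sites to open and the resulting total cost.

Open Loc-1 only; minimum total cost 53.

For any fixed open set, each sensor cluster goes to its cheapest open site; total = fixed + service.
{Loc-1}: P→Loc-1 3, Q→Loc-1 6, R→Loc-1 15, S→Loc-1 10, T→Loc-1 12. Service 46; fixed 7; total 53.
{Loc-4}: service 44 + fixed 12 = 56
{Loc-1, Loc-3}: P→Loc-1 3, Q→Loc-1 6, R→Loc-3 13, S→Loc-3 7, T→Loc-3 2. Service 31; fixed 27; total 58.
{Loc-1, Loc-2, Loc-3, Loc-4}: P→Loc-1 3, Q→Loc-1 6, R→Loc-4 11, S→Loc-3 7, T→Loc-3 2. Service 29; fixed 59; total 88.
No other subset beats 53.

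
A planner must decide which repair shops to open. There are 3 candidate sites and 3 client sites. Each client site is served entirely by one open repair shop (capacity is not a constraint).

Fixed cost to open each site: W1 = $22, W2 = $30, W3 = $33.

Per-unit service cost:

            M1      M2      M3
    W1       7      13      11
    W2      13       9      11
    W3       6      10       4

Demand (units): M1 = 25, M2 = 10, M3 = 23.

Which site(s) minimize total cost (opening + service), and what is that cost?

For any fixed open set, each client site goes to its cheapest open site; total = fixed + service.
{W3}: M1→W3 6·25=150, M2→W3 10·10=100, M3→W3 4·23=92. Service 342; fixed 33; total 375.
{W2, W3}: service 332 + fixed 63 = 395
{W1, W3}: M1→W3 6·25=150, M2→W3 10·10=100, M3→W3 4·23=92. Service 342; fixed 55; total 397.
{W1, W2, W3}: service 332 + fixed 85 = 417
No other subset beats 375.

Open W3 only; minimum total cost 375.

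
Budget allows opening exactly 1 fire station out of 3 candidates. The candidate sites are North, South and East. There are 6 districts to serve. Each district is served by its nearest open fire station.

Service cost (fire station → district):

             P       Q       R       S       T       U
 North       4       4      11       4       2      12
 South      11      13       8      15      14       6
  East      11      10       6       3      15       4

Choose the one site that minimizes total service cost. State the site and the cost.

Choose North only; total service cost 37.

With exactly 1 open, each district uses its cheapest among the chosen.
{North}: P→North 4, Q→North 4, R→North 11, S→North 4, T→North 2, U→North 12. Service cost 37.
{East}: service cost 49
{South}: service cost 67
Among all 3 size-1 choices, {North} is lowest.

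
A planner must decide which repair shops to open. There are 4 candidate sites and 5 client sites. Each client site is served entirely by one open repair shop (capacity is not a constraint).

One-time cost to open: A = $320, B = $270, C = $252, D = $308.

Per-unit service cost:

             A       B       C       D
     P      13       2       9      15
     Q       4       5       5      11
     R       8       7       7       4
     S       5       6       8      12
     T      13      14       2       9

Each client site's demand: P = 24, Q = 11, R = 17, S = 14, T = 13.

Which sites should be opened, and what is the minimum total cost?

For any fixed open set, each client site goes to its cheapest open site; total = fixed + service.
{B}: P→B 2·24=48, Q→B 5·11=55, R→B 7·17=119, S→B 6·14=84, T→B 14·13=182. Service 488; fixed 270; total 758.
{C}: service 528 + fixed 252 = 780
{B, C}: service 332 + fixed 522 = 854
{A, B, C, D}: service 256 + fixed 1150 = 1406
(All 15 nonempty subsets were checked; B only is lowest.)

Open B only; minimum total cost 758.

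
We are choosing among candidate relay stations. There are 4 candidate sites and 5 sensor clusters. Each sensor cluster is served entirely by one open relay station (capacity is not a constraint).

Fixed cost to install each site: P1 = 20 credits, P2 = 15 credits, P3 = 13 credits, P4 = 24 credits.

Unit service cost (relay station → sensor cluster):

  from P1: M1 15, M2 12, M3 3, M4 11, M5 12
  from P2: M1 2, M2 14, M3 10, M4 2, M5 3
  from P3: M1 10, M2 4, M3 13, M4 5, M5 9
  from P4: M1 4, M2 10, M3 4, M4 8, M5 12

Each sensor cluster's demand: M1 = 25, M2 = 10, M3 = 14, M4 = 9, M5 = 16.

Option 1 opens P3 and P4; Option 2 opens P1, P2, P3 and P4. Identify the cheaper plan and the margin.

Option 1: {P3, P4}: M1→P4 4·25=100, M2→P3 4·10=40, M3→P4 4·14=56, M4→P3 5·9=45, M5→P3 9·16=144. Service 385; fixed 37; total 422.
Option 2: {P1, P2, P3, P4}: M1→P2 2·25=50, M2→P3 4·10=40, M3→P1 3·14=42, M4→P2 2·9=18, M5→P2 3·16=48. Service 198; fixed 72; total 270.
Difference: |422 − 270| = 152.

Option 2 is cheaper by 152.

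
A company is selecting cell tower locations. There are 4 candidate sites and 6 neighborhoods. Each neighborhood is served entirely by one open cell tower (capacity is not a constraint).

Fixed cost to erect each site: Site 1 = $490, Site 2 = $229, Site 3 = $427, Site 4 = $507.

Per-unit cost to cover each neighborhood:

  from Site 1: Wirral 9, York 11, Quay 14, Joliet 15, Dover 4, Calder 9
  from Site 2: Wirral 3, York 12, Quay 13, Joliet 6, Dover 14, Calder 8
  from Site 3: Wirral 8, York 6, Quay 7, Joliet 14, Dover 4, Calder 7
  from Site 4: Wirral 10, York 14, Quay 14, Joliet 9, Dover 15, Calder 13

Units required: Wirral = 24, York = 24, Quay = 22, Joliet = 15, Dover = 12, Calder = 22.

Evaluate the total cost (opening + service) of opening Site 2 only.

Each neighborhood is assigned to its cheapest site among the open ones.
{Site 2}: Wirral→Site 2 3·24=72, York→Site 2 12·24=288, Quay→Site 2 13·22=286, Joliet→Site 2 6·15=90, Dover→Site 2 14·12=168, Calder→Site 2 8·22=176. Service 1080; fixed 229; total 1309.

Total cost: 1309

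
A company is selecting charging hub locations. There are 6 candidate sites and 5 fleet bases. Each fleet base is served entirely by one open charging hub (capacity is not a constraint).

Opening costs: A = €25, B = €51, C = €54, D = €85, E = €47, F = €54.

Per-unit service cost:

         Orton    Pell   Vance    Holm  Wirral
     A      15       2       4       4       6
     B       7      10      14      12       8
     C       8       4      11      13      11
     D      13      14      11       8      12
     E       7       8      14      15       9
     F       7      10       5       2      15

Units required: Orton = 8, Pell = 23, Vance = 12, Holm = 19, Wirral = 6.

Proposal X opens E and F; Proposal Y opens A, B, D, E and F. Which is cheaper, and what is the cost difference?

Proposal Y is cheaper by 7.

Proposal X: {E, F}: Orton→E 7·8=56, Pell→E 8·23=184, Vance→F 5·12=60, Holm→F 2·19=38, Wirral→E 9·6=54. Service 392; fixed 101; total 493.
Proposal Y: {A, B, D, E, F}: Orton→B 7·8=56, Pell→A 2·23=46, Vance→A 4·12=48, Holm→F 2·19=38, Wirral→A 6·6=36. Service 224; fixed 262; total 486.
Difference: |493 − 486| = 7.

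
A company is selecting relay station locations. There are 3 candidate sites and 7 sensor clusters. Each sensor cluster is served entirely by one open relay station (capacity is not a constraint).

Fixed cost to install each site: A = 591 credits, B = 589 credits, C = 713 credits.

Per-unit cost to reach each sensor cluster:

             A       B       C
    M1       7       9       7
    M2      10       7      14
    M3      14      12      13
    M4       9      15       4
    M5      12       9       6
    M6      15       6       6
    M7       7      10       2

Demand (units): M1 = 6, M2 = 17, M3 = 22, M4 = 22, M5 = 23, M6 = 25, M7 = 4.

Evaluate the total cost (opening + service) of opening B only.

Each sensor cluster is assigned to its cheapest site among the open ones.
{B}: M1→B 9·6=54, M2→B 7·17=119, M3→B 12·22=264, M4→B 15·22=330, M5→B 9·23=207, M6→B 6·25=150, M7→B 10·4=40. Service 1164; fixed 589; total 1753.

Total cost: 1753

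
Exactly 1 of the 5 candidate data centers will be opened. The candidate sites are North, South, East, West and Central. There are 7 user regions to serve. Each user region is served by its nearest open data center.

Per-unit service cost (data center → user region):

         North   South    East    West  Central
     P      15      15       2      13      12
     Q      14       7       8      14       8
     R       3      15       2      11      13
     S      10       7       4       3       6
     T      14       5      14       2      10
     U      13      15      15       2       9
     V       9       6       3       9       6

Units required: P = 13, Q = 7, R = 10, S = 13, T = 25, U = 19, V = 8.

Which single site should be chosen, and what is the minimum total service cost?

With exactly 1 open, each user region uses its cheapest among the chosen.
{West}: P→West 13·13=169, Q→West 14·7=98, R→West 11·10=110, S→West 3·13=39, T→West 2·25=50, U→West 2·19=38, V→West 9·8=72. Service cost 576.
{East}: service cost 813
{Central}: service cost 889
Among all 5 size-1 choices, {West} is lowest.

Choose West only; total service cost 576.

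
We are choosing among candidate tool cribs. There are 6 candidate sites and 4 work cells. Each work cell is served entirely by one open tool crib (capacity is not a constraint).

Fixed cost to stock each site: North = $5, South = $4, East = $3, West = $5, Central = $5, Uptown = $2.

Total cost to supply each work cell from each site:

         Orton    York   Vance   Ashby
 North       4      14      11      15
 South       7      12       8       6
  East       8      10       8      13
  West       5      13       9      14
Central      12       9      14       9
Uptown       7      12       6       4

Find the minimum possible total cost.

Minimum total cost: 31

For any fixed open set, each work cell goes to its cheapest open site; total = fixed + service.
{Uptown}: Orton→Uptown 7, York→Uptown 12, Vance→Uptown 6, Ashby→Uptown 4. Service 29; fixed 2; total 31.
{East, Uptown}: Orton→Uptown 7, York→East 10, Vance→Uptown 6, Ashby→Uptown 4. Service 27; fixed 5; total 32.
{North, Uptown}: Orton→North 4, York→Uptown 12, Vance→Uptown 6, Ashby→Uptown 4. Service 26; fixed 7; total 33.
{North, South, East, West, Central, Uptown}: Orton→North 4, York→Central 9, Vance→Uptown 6, Ashby→Uptown 4. Service 23; fixed 24; total 47.
No other subset beats 31.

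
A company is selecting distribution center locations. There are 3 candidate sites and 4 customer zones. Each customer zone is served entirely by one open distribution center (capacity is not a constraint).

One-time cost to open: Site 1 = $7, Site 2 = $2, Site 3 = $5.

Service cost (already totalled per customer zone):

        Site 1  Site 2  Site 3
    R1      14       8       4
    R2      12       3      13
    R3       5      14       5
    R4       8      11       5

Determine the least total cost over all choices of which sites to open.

Minimum total cost: 24

For any fixed open set, each customer zone goes to its cheapest open site; total = fixed + service.
{Site 2, Site 3}: R1→Site 3 4, R2→Site 2 3, R3→Site 3 5, R4→Site 3 5. Service 17; fixed 7; total 24.
{Site 1, Site 2, Site 3}: service 17 + fixed 14 = 31
{Site 3}: service 27 + fixed 5 = 32
{Site 2}: R1→Site 2 8, R2→Site 2 3, R3→Site 2 14, R4→Site 2 11. Service 36; fixed 2; total 38.
No other subset beats 24.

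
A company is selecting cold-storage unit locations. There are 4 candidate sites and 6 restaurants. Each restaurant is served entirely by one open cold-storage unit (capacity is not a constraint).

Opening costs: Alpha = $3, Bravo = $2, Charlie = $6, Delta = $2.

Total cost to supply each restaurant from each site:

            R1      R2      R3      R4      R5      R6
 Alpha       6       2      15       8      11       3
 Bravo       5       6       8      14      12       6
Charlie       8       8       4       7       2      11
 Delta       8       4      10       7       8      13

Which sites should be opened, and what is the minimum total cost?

For any fixed open set, each restaurant goes to its cheapest open site; total = fixed + service.
{Alpha, Charlie}: R1→Alpha 6, R2→Alpha 2, R3→Charlie 4, R4→Charlie 7, R5→Charlie 2, R6→Alpha 3. Service 24; fixed 9; total 33.
{Alpha, Bravo, Charlie}: service 23 + fixed 11 = 34
{Alpha, Charlie, Delta}: service 24 + fixed 11 = 35
{Alpha, Bravo, Charlie, Delta}: service 23 + fixed 13 = 36
No other subset beats 33.

Open Alpha and Charlie; minimum total cost 33.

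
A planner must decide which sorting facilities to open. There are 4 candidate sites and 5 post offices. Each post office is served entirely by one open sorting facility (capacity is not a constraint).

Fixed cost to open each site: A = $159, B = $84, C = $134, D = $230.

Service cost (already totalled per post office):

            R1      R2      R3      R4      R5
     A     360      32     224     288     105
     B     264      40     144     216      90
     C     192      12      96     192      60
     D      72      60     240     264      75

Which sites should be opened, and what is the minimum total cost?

For any fixed open set, each post office goes to its cheapest open site; total = fixed + service.
{C}: R1→C 192, R2→C 12, R3→C 96, R4→C 192, R5→C 60. Service 552; fixed 134; total 686.
{B, C}: service 552 + fixed 218 = 770
{C, D}: service 432 + fixed 364 = 796
{A, B, C, D}: service 432 + fixed 607 = 1039
No other subset beats 686.

Open C only; minimum total cost 686.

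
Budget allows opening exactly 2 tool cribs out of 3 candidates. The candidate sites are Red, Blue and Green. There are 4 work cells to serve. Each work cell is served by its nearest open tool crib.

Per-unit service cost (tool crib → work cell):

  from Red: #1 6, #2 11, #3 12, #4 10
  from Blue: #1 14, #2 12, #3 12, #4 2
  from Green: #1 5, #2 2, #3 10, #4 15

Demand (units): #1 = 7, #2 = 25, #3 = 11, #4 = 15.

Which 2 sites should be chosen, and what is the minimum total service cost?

With exactly 2 open, each work cell uses its cheapest among the chosen.
{Blue, Green}: #1→Green 5·7=35, #2→Green 2·25=50, #3→Green 10·11=110, #4→Blue 2·15=30. Service cost 225.
{Red, Green}: service cost 345
{Red, Blue}: service cost 479
Among all 3 size-2 choices, {Blue, Green} is lowest.

Choose Blue and Green; total service cost 225.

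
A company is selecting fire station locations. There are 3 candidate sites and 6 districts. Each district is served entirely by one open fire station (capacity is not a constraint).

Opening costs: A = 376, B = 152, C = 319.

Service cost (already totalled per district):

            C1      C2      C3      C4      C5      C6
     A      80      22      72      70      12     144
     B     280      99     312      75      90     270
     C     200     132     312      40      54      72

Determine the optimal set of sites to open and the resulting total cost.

Open A only; minimum total cost 776.

For any fixed open set, each district goes to its cheapest open site; total = fixed + service.
{A}: C1→A 80, C2→A 22, C3→A 72, C4→A 70, C5→A 12, C6→A 144. Service 400; fixed 376; total 776.
{A, B}: C1→A 80, C2→A 22, C3→A 72, C4→A 70, C5→A 12, C6→A 144. Service 400; fixed 528; total 928.
{A, C}: C1→A 80, C2→A 22, C3→A 72, C4→C 40, C5→A 12, C6→C 72. Service 298; fixed 695; total 993.
{A, B, C}: C1→A 80, C2→A 22, C3→A 72, C4→C 40, C5→A 12, C6→C 72. Service 298; fixed 847; total 1145.
No other subset beats 776.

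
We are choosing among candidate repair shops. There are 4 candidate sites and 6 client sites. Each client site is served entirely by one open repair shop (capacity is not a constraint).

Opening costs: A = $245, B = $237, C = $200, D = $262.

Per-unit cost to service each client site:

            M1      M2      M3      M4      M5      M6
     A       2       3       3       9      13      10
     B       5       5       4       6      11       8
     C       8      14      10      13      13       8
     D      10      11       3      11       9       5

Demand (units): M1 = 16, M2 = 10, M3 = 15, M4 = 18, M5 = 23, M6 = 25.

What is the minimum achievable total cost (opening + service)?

For any fixed open set, each client site goes to its cheapest open site; total = fixed + service.
{B}: M1→B 5·16=80, M2→B 5·10=50, M3→B 4·15=60, M4→B 6·18=108, M5→B 11·23=253, M6→B 8·25=200. Service 751; fixed 237; total 988.
{A}: service 818 + fixed 245 = 1063
{D}: service 845 + fixed 262 = 1107
{A, B, C, D}: service 547 + fixed 944 = 1491
No other subset beats 988.

Minimum total cost: 988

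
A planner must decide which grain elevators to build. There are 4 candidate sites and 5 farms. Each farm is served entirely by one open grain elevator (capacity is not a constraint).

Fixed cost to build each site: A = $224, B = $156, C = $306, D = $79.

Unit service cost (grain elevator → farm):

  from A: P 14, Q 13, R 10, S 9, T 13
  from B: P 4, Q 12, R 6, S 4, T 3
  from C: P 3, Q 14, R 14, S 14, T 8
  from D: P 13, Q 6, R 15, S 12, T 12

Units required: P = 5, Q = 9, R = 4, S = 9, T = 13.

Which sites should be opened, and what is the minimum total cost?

Open B only; minimum total cost 383.

For any fixed open set, each farm goes to its cheapest open site; total = fixed + service.
{B}: P→B 4·5=20, Q→B 12·9=108, R→B 6·4=24, S→B 4·9=36, T→B 3·13=39. Service 227; fixed 156; total 383.
{B, D}: P→B 4·5=20, Q→D 6·9=54, R→B 6·4=24, S→B 4·9=36, T→B 3·13=39. Service 173; fixed 235; total 408.
{D}: service 443 + fixed 79 = 522
{A, B, C, D}: service 168 + fixed 765 = 933
No other subset beats 383.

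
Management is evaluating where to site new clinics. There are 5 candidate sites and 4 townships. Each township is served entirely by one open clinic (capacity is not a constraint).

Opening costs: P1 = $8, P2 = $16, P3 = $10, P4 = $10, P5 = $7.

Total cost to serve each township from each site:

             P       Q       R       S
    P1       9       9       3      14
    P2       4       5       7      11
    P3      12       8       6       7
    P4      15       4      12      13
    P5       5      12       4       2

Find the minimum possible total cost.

Minimum total cost: 30

For any fixed open set, each township goes to its cheapest open site; total = fixed + service.
{P5}: P→P5 5, Q→P5 12, R→P5 4, S→P5 2. Service 23; fixed 7; total 30.
{P4, P5}: P→P5 5, Q→P4 4, R→P5 4, S→P5 2. Service 15; fixed 17; total 32.
{P1, P5}: service 19 + fixed 15 = 34
{P1, P2, P3, P4, P5}: P→P2 4, Q→P4 4, R→P1 3, S→P5 2. Service 13; fixed 51; total 64.
No other subset beats 30.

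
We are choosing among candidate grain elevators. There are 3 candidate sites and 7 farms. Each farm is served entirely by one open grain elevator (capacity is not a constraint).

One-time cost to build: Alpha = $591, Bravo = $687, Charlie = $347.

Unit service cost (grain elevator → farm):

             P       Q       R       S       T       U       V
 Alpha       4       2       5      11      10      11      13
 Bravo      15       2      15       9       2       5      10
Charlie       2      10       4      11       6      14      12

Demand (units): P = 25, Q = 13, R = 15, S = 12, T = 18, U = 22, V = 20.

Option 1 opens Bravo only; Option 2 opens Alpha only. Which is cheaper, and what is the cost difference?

Option 1: {Bravo}: P→Bravo 15·25=375, Q→Bravo 2·13=26, R→Bravo 15·15=225, S→Bravo 9·12=108, T→Bravo 2·18=36, U→Bravo 5·22=110, V→Bravo 10·20=200. Service 1080; fixed 687; total 1767.
Option 2: {Alpha}: P→Alpha 4·25=100, Q→Alpha 2·13=26, R→Alpha 5·15=75, S→Alpha 11·12=132, T→Alpha 10·18=180, U→Alpha 11·22=242, V→Alpha 13·20=260. Service 1015; fixed 591; total 1606.
Difference: |1767 − 1606| = 161.

Option 2 is cheaper by 161.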